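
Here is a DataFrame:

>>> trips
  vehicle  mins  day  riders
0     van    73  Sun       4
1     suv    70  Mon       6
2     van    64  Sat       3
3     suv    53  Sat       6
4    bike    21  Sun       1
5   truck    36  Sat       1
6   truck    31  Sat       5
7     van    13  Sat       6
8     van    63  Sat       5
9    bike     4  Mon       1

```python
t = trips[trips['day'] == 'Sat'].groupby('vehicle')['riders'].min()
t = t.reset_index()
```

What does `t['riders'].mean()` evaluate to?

filter rows where day == 'Sat':
  vehicle  mins  day  riders
2     van    64  Sat       3
3     suv    53  Sat       6
5   truck    36  Sat       1
6   truck    31  Sat       5
7     van    13  Sat       6
8     van    63  Sat       5
group by vehicle, min of riders:
vehicle
suv      6
truck    1
van      3
Name: riders, dtype: int64
reset_index():
  vehicle  riders
0     suv       6
1   truck       1
2     van       3
Hence 3.33333333333.

3.33333333333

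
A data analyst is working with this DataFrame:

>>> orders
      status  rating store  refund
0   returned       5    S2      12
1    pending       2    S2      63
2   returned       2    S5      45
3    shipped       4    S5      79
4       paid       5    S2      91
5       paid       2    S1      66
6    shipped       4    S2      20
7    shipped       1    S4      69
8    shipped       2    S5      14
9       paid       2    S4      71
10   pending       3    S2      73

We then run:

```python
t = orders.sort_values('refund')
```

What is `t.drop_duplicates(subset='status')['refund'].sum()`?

sort by refund:
      status  rating store  refund
0   returned       5    S2      12
8    shipped       2    S5      14
6    shipped       4    S2      20
2   returned       2    S5      45
1    pending       2    S2      63
5       paid       2    S1      66
7    shipped       1    S4      69
9       paid       2    S4      71
10   pending       3    S2      73
3    shipped       4    S5      79
4       paid       5    S2      91
drop duplicate status (keep=first):
     status  rating store  refund
0  returned       5    S2      12
8   shipped       2    S5      14
1   pending       2    S2      63
5      paid       2    S1      66

155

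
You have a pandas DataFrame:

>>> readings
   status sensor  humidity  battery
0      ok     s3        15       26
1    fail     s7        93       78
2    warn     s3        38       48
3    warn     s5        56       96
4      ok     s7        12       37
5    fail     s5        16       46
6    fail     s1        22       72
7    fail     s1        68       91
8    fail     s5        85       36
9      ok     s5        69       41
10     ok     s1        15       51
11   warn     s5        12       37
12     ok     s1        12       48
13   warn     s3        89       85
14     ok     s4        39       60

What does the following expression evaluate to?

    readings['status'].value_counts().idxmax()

value_counts of status:
status
ok      6
fail    5
warn    4
Name: count, dtype: int64

ok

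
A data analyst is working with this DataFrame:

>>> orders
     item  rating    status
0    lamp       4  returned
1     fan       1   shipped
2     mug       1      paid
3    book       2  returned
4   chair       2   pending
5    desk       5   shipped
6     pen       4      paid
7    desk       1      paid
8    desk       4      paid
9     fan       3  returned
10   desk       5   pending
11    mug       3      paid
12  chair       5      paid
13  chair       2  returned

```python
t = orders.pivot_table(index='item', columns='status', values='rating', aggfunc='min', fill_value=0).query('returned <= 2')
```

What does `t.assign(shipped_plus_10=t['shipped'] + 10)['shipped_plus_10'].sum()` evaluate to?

pivot: rows=item, cols=status, min(rating):
status  paid  pending  returned  shipped
item                                    
book       0        0         2        0
chair      5        2         2        0
desk       1        5         0        5
fan        0        0         3        1
lamp       0        0         4        0
mug        1        0         0        0
pen        4        0         0        0
filter rows where returned <= 2:
status  paid  pending  returned  shipped
item                                    
book       0        0         2        0
chair      5        2         2        0
desk       1        5         0        5
mug        1        0         0        0
pen        4        0         0        0
add column shipped_plus_10 = t['shipped'] + 10:
status  paid  pending  returned  shipped  shipped_plus_10
item                                                     
book       0        0         2        0               10
chair      5        2         2        0               10
desk       1        5         0        5               15
mug        1        0         0        0               10
pen        4        0         0        0               10
The sum of column 'shipped_plus_10' is 55.

55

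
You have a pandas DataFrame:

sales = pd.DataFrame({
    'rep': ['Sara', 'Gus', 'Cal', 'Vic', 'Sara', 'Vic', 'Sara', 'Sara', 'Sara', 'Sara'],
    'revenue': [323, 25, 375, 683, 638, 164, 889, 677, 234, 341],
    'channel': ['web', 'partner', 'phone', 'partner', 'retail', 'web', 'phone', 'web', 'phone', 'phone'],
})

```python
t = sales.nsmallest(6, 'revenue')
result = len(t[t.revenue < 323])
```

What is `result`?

3

take 6 rows with smallest revenue:
    rep  revenue  channel
1   Gus       25  partner
5   Vic      164      web
8  Sara      234    phone
0  Sara      323      web
9  Sara      341    phone
2   Cal      375    phone
filter rows where revenue < 323:
    rep  revenue  channel
1   Gus       25  partner
5   Vic      164      web
8  Sara      234    phone
Finally, number of rows = 3.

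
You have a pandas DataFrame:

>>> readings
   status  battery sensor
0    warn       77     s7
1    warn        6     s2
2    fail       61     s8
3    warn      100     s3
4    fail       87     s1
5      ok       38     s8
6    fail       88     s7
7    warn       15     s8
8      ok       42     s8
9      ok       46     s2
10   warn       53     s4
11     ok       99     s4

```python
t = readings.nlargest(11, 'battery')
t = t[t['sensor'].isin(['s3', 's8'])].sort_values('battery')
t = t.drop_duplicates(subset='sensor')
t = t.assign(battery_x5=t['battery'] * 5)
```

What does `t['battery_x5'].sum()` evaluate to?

575

take 11 rows with largest battery:
   status  battery sensor
3    warn      100     s3
11     ok       99     s4
6    fail       88     s7
4    fail       87     s1
0    warn       77     s7
2    fail       61     s8
10   warn       53     s4
9      ok       46     s2
8      ok       42     s8
5      ok       38     s8
7    warn       15     s8
filter rows where sensor in ['s3', 's8']:
  status  battery sensor
3   warn      100     s3
2   fail       61     s8
8     ok       42     s8
5     ok       38     s8
7   warn       15     s8
sort by battery:
  status  battery sensor
7   warn       15     s8
5     ok       38     s8
8     ok       42     s8
2   fail       61     s8
3   warn      100     s3
drop duplicate sensor (keep=first):
  status  battery sensor
7   warn       15     s8
3   warn      100     s3
add column battery_x5 = t['battery'] * 5:
  status  battery sensor  battery_x5
7   warn       15     s8          75
3   warn      100     s3         500
So sum() = 575.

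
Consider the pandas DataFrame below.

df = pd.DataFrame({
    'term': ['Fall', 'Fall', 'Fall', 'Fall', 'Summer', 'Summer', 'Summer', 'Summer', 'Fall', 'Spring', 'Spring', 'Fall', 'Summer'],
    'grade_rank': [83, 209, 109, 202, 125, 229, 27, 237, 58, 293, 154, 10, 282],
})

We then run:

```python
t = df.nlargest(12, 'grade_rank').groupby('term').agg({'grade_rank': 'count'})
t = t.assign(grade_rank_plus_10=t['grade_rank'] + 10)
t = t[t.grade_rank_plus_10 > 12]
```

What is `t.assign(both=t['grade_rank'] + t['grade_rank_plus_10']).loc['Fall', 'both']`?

20

take 12 rows with largest grade_rank:
      term  grade_rank
9   Spring         293
12  Summer         282
7   Summer         237
5   Summer         229
1     Fall         209
3     Fall         202
10  Spring         154
4   Summer         125
2     Fall         109
0     Fall          83
8     Fall          58
6   Summer          27
group by term, count of grade_rank:
        grade_rank
term              
Fall             5
Spring           2
Summer           5
add column grade_rank_plus_10 = t['grade_rank'] + 10:
        grade_rank  grade_rank_plus_10
term                                  
Fall             5                  15
Spring           2                  12
Summer           5                  15
filter rows where grade_rank_plus_10 > 12:
        grade_rank  grade_rank_plus_10
term                                  
Fall             5                  15
Summer           5                  15
add column both = t['grade_rank'] + t['grade_rank_plus_10']:
        grade_rank  grade_rank_plus_10  both
term                                        
Fall             5                  15    20
Summer           5                  15    20
The value at row 'Fall', column 'both' is 20.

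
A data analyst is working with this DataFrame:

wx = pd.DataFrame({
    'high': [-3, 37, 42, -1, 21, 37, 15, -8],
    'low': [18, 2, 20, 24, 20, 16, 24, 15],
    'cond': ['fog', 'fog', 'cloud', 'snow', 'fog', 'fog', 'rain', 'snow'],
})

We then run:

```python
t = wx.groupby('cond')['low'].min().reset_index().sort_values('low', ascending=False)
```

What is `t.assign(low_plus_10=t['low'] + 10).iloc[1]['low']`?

group by cond, min of low:
cond
cloud    20
fog       2
rain     24
snow     15
Name: low, dtype: int64
reset_index():
    cond  low
0  cloud   20
1    fog    2
2   rain   24
3   snow   15
sort by low descending:
    cond  low
2   rain   24
0  cloud   20
3   snow   15
1    fog    2
add column low_plus_10 = t['low'] + 10:
    cond  low  low_plus_10
2   rain   24           34
0  cloud   20           30
3   snow   15           25
1    fog    2           12
Then the value at position 1, column 'low': 20

20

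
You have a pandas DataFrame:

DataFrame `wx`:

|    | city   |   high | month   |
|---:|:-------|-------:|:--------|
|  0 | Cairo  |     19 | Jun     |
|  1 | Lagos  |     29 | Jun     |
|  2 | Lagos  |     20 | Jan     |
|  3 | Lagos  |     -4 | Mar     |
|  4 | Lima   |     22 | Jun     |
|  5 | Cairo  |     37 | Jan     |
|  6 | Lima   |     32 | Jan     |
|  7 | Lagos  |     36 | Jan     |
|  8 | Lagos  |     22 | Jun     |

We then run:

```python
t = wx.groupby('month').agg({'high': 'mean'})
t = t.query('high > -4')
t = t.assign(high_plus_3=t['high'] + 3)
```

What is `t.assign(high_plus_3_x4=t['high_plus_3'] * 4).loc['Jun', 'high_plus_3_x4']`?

group by month, mean of high:
        high
month       
Jan    31.25
Jun    23.00
Mar    -4.00
filter rows where high > -4:
        high
month       
Jan    31.25
Jun    23.00
add column high_plus_3 = t['high'] + 3:
        high  high_plus_3
month                    
Jan    31.25        34.25
Jun    23.00        26.00
add column high_plus_3_x4 = t['high_plus_3'] * 4:
        high  high_plus_3  high_plus_3_x4
month                                    
Jan    31.25        34.25           137.0
Jun    23.00        26.00           104.0
So loc['Jun', 'high_plus_3_x4'] = 104.0.

104.0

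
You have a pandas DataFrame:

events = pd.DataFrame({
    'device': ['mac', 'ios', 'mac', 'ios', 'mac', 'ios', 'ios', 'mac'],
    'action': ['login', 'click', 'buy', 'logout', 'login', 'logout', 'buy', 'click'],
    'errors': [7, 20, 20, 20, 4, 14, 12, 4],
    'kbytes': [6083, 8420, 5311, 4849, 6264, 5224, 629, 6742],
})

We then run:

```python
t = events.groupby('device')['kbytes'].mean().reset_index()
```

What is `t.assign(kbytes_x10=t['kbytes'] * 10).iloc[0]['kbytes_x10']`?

47805.0

group by device, mean of kbytes:
device
ios    4780.5
mac    6100.0
Name: kbytes, dtype: float64
reset_index():
  device  kbytes
0    ios  4780.5
1    mac  6100.0
add column kbytes_x10 = t['kbytes'] * 10:
  device  kbytes  kbytes_x10
0    ios  4780.5     47805.0
1    mac  6100.0     61000.0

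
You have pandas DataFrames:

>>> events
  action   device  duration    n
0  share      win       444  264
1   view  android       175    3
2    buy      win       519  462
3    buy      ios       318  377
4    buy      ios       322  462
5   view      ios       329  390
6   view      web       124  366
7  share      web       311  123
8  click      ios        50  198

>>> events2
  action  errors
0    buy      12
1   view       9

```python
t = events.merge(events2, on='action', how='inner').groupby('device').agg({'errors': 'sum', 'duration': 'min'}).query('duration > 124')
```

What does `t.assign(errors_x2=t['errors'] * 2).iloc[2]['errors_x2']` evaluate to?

merge on 'action' (how='inner') → 6 rows:
  action   device  duration    n  errors
0   view  android       175    3       9
1    buy      win       519  462      12
2    buy      ios       318  377      12
3    buy      ios       322  462      12
4   view      ios       329  390       9
5   view      web       124  366       9
group by device: sum(errors), min(duration):
         errors  duration
device                   
android       9       175
ios          33       318
web           9       124
win          12       519
filter rows where duration > 124:
         errors  duration
device                   
android       9       175
ios          33       318
win          12       519
add column errors_x2 = t['errors'] * 2:
         errors  duration  errors_x2
device                              
android       9       175         18
ios          33       318         66
win          12       519         24

24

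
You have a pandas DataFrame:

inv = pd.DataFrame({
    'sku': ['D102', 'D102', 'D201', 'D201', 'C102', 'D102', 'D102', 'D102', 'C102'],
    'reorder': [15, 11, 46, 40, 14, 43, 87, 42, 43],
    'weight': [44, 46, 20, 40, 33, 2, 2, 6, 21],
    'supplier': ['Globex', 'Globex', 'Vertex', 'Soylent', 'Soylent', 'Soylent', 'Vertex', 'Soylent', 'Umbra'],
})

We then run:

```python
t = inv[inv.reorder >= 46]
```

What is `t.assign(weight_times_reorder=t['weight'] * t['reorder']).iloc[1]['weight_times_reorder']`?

filter rows where reorder >= 46:
    sku  reorder  weight supplier
2  D201       46      20   Vertex
6  D102       87       2   Vertex
add column weight_times_reorder = t['weight'] * t['reorder']:
    sku  reorder  weight supplier  weight_times_reorder
2  D201       46      20   Vertex                   920
6  D102       87       2   Vertex                   174
Finally, value at position 1, column 'weight_times_reorder' = 174.

174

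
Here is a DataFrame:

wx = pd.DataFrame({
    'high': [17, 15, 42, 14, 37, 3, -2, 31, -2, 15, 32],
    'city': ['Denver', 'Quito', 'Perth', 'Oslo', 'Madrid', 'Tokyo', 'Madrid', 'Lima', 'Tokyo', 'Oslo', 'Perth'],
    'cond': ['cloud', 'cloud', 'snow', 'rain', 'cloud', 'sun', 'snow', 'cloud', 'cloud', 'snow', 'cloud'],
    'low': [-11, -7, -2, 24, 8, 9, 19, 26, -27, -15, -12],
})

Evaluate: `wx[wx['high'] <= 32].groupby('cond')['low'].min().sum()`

-9

filter rows where high <= 32:
    high    city   cond  low
0     17  Denver  cloud  -11
1     15   Quito  cloud   -7
3     14    Oslo   rain   24
5      3   Tokyo    sun    9
6     -2  Madrid   snow   19
7     31    Lima  cloud   26
8     -2   Tokyo  cloud  -27
9     15    Oslo   snow  -15
10    32   Perth  cloud  -12
group by cond, min of low:
cond
cloud   -27
rain     24
snow    -15
sun       9
Name: low, dtype: int64
sum of the resulting series → -9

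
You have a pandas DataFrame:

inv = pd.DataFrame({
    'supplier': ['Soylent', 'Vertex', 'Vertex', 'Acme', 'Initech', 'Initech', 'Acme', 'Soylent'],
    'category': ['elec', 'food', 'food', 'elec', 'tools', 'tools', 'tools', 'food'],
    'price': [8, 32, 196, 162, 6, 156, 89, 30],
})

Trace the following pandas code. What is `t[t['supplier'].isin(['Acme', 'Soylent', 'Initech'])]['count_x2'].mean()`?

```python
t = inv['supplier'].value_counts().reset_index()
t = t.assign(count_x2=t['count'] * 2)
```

4.0

value_counts of supplier:
supplier
Soylent    2
Vertex     2
Acme       2
Initech    2
Name: count, dtype: int64
reset_index():
  supplier  count
0  Soylent      2
1   Vertex      2
2     Acme      2
3  Initech      2
add column count_x2 = t['count'] * 2:
  supplier  count  count_x2
0  Soylent      2         4
1   Vertex      2         4
2     Acme      2         4
3  Initech      2         4
filter rows where supplier in ['Acme', 'Soylent', 'Initech']:
  supplier  count  count_x2
0  Soylent      2         4
2     Acme      2         4
3  Initech      2         4
Taking the mean of column 'count_x2' gives 4.0.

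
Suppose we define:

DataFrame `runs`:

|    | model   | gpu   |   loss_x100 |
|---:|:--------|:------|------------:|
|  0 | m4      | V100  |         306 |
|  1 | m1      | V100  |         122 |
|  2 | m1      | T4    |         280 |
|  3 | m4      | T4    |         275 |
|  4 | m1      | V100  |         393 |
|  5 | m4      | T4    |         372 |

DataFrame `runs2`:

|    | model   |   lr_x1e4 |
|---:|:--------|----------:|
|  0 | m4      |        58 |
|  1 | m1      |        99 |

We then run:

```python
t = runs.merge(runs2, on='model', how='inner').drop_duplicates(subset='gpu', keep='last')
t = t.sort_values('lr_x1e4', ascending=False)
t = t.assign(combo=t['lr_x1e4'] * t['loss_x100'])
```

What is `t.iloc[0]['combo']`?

merge on 'model' (how='inner') → 6 rows:
  model   gpu  loss_x100  lr_x1e4
0    m4  V100        306       58
1    m1  V100        122       99
2    m1    T4        280       99
3    m4    T4        275       58
4    m1  V100        393       99
5    m4    T4        372       58
drop duplicate gpu (keep=last):
  model   gpu  loss_x100  lr_x1e4
4    m1  V100        393       99
5    m4    T4        372       58
sort by lr_x1e4 descending:
  model   gpu  loss_x100  lr_x1e4
4    m1  V100        393       99
5    m4    T4        372       58
add column combo = t['lr_x1e4'] * t['loss_x100']:
  model   gpu  loss_x100  lr_x1e4  combo
4    m1  V100        393       99  38907
5    m4    T4        372       58  21576
Taking the value at position 0, column 'combo' gives 38907.

38907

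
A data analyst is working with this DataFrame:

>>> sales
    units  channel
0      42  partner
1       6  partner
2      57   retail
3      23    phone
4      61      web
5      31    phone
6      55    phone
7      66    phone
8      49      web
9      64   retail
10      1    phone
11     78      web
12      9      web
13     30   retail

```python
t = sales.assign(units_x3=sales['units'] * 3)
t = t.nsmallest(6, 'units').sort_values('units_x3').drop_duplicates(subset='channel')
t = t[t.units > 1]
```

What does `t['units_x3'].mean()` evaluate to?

45.0

add column units_x3 = sales['units'] * 3:
    units  channel  units_x3
0      42  partner       126
1       6  partner        18
2      57   retail       171
3      23    phone        69
4      61      web       183
5      31    phone        93
6      55    phone       165
7      66    phone       198
8      49      web       147
9      64   retail       192
10      1    phone         3
11     78      web       234
12      9      web        27
13     30   retail        90
take 6 rows with smallest units:
    units  channel  units_x3
10      1    phone         3
1       6  partner        18
12      9      web        27
3      23    phone        69
13     30   retail        90
5      31    phone        93
sort by units_x3:
    units  channel  units_x3
10      1    phone         3
1       6  partner        18
12      9      web        27
3      23    phone        69
13     30   retail        90
5      31    phone        93
drop duplicate channel (keep=first):
    units  channel  units_x3
10      1    phone         3
1       6  partner        18
12      9      web        27
13     30   retail        90
filter rows where units > 1:
    units  channel  units_x3
1       6  partner        18
12      9      web        27
13     30   retail        90
Finally, mean of column 'units_x3' = 45.0.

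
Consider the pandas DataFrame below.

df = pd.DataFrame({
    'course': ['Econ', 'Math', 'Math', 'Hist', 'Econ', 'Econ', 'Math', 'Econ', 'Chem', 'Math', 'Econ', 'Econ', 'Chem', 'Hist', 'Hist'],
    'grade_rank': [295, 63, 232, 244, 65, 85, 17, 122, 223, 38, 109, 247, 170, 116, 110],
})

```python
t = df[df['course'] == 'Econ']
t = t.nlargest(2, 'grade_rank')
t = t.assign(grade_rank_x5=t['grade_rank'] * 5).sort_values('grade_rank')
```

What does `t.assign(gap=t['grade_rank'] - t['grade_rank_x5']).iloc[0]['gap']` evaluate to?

filter rows where course == 'Econ':
   course  grade_rank
0    Econ         295
4    Econ          65
5    Econ          85
7    Econ         122
10   Econ         109
11   Econ         247
take 2 rows with largest grade_rank:
   course  grade_rank
0    Econ         295
11   Econ         247
add column grade_rank_x5 = t['grade_rank'] * 5:
   course  grade_rank  grade_rank_x5
0    Econ         295           1475
11   Econ         247           1235
sort by grade_rank:
   course  grade_rank  grade_rank_x5
11   Econ         247           1235
0    Econ         295           1475
add column gap = t['grade_rank'] - t['grade_rank_x5']:
   course  grade_rank  grade_rank_x5   gap
11   Econ         247           1235  -988
0    Econ         295           1475 -1180
Hence -988.

-988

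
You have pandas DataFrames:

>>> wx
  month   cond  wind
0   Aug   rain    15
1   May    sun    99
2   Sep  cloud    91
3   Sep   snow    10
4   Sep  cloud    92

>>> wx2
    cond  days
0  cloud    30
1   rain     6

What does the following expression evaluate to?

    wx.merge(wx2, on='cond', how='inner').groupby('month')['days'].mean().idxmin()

merge on 'cond' (how='inner') → 3 rows:
  month   cond  wind  days
0   Aug   rain    15     6
1   Sep  cloud    91    30
2   Sep  cloud    92    30
group by month, mean of days:
month
Aug     6.0
Sep    30.0
Name: days, dtype: float64
Finally, label with the smallest value = Aug.

Aug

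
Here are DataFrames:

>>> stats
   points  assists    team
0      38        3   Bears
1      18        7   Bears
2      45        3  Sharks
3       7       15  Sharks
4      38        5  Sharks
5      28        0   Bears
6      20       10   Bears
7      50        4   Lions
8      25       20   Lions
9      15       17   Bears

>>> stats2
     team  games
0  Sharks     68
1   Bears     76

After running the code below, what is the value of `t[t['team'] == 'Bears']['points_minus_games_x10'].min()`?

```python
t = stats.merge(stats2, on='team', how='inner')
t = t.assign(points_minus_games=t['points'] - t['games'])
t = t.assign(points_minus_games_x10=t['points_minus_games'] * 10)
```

-610

merge on 'team' (how='inner') → 8 rows:
   points  assists    team  games
0      38        3   Bears     76
1      18        7   Bears     76
2      45        3  Sharks     68
3       7       15  Sharks     68
4      38        5  Sharks     68
5      28        0   Bears     76
6      20       10   Bears     76
7      15       17   Bears     76
add column points_minus_games = t['points'] - t['games']:
   points  assists    team  games  points_minus_games
0      38        3   Bears     76                 -38
1      18        7   Bears     76                 -58
2      45        3  Sharks     68                 -23
3       7       15  Sharks     68                 -61
4      38        5  Sharks     68                 -30
5      28        0   Bears     76                 -48
6      20       10   Bears     76                 -56
7      15       17   Bears     76                 -61
add column points_minus_games_x10 = t['points_minus_games'] * 10:
   points  assists    team  games  points_minus_games  points_minus_games_x10
0      38        3   Bears     76                 -38                    -380
1      18        7   Bears     76                 -58                    -580
2      45        3  Sharks     68                 -23                    -230
3       7       15  Sharks     68                 -61                    -610
4      38        5  Sharks     68                 -30                    -300
5      28        0   Bears     76                 -48                    -480
6      20       10   Bears     76                 -56                    -560
7      15       17   Bears     76                 -61                    -610
filter rows where team == 'Bears':
   points  assists   team  games  points_minus_games  points_minus_games_x10
0      38        3  Bears     76                 -38                    -380
1      18        7  Bears     76                 -58                    -580
5      28        0  Bears     76                 -48                    -480
6      20       10  Bears     76                 -56                    -560
7      15       17  Bears     76                 -61                    -610
min of column 'points_minus_games_x10' → -610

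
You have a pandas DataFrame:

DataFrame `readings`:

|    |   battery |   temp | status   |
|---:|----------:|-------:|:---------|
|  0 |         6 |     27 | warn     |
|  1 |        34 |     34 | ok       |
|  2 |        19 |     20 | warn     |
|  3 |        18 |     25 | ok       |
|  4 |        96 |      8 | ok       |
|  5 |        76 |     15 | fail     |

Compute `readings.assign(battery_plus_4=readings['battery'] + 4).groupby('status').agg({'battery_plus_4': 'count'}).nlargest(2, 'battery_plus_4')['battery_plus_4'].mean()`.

2.5

add column battery_plus_4 = readings['battery'] + 4:
   battery  temp status  battery_plus_4
0        6    27   warn              10
1       34    34     ok              38
2       19    20   warn              23
3       18    25     ok              22
4       96     8     ok             100
5       76    15   fail              80
group by status, count of battery_plus_4:
        battery_plus_4
status                
fail                 1
ok                   3
warn                 2
take 2 rows with largest battery_plus_4:
        battery_plus_4
status                
ok                   3
warn                 2
Hence 2.5.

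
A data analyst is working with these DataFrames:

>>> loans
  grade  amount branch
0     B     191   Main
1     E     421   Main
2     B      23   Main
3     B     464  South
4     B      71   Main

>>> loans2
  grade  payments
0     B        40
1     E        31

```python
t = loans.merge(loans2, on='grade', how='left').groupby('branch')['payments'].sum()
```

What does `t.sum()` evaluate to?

191

merge on 'grade' (how='left') → 5 rows:
  grade  amount branch  payments
0     B     191   Main        40
1     E     421   Main        31
2     B      23   Main        40
3     B     464  South        40
4     B      71   Main        40
group by branch, sum of payments:
branch
Main     151
South     40
Name: payments, dtype: int64
Then the sum of the resulting series: 191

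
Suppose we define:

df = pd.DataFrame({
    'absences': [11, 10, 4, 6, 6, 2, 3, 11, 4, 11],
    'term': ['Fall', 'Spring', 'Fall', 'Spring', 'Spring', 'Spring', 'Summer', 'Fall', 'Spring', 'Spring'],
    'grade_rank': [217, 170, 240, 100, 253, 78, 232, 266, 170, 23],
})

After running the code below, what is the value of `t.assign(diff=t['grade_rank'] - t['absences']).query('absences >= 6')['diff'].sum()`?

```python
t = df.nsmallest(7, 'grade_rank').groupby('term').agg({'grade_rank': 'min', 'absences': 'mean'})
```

222.4

take 7 rows with smallest grade_rank:
   absences    term  grade_rank
9        11  Spring          23
5         2  Spring          78
3         6  Spring         100
1        10  Spring         170
8         4  Spring         170
0        11    Fall         217
6         3  Summer         232
group by term: min(grade_rank), mean(absences):
        grade_rank  absences
term                        
Fall           217      11.0
Spring          23       6.6
Summer         232       3.0
add column diff = t['grade_rank'] - t['absences']:
        grade_rank  absences   diff
term                               
Fall           217      11.0  206.0
Spring          23       6.6   16.4
Summer         232       3.0  229.0
filter rows where absences >= 6:
        grade_rank  absences   diff
term                               
Fall           217      11.0  206.0
Spring          23       6.6   16.4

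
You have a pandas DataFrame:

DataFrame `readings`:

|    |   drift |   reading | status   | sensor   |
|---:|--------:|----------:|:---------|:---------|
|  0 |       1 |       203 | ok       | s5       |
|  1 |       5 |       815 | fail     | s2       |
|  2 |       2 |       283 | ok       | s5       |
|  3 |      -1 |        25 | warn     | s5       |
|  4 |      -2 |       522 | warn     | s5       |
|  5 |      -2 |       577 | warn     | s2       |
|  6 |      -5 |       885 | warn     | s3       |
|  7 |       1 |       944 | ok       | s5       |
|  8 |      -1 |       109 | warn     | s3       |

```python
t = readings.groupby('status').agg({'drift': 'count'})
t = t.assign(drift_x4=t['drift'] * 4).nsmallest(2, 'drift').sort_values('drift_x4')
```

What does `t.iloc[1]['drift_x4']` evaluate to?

group by status, count of drift:
        drift
status       
fail        1
ok          3
warn        5
add column drift_x4 = t['drift'] * 4:
        drift  drift_x4
status                 
fail        1         4
ok          3        12
warn        5        20
take 2 rows with smallest drift:
        drift  drift_x4
status                 
fail        1         4
ok          3        12
sort by drift_x4:
        drift  drift_x4
status                 
fail        1         4
ok          3        12
Then the value at position 1, column 'drift_x4': 12

12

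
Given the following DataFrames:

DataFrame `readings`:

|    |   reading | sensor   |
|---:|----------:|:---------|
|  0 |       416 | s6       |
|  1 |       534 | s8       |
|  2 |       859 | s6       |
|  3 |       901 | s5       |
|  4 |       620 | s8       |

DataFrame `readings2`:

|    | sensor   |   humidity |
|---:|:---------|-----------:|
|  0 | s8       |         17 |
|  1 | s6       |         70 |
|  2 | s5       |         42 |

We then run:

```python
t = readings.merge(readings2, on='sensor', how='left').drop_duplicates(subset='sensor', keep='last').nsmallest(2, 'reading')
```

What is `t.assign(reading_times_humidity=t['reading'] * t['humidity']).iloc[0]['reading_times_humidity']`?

merge on 'sensor' (how='left') → 5 rows:
   reading sensor  humidity
0      416     s6        70
1      534     s8        17
2      859     s6        70
3      901     s5        42
4      620     s8        17
drop duplicate sensor (keep=last):
   reading sensor  humidity
2      859     s6        70
3      901     s5        42
4      620     s8        17
take 2 rows with smallest reading:
   reading sensor  humidity
4      620     s8        17
2      859     s6        70
add column reading_times_humidity = t['reading'] * t['humidity']:
   reading sensor  humidity  reading_times_humidity
4      620     s8        17                   10540
2      859     s6        70                   60130
Reading off the value at position 0, column 'reading_times_humidity', we get 10540.

10540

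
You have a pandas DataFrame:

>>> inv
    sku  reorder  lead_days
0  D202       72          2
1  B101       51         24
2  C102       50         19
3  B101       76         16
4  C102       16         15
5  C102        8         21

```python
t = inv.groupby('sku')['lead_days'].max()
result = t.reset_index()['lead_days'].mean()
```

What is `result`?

group by sku, max of lead_days:
sku
B101    24
C102    21
D202     2
Name: lead_days, dtype: int64
reset_index():
    sku  lead_days
0  B101         24
1  C102         21
2  D202          2
Reading off the mean of column 'lead_days', we get 15.6666666667.

15.6666666667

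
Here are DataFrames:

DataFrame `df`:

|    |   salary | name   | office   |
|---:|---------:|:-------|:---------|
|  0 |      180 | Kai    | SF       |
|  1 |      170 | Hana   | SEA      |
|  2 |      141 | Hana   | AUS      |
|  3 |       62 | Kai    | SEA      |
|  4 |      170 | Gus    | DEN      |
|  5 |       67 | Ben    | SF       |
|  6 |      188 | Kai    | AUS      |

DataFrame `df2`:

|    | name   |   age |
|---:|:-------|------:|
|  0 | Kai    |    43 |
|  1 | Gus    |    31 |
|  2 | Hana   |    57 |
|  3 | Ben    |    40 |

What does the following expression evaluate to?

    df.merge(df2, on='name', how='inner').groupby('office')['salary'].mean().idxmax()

merge on 'name' (how='inner') → 7 rows:
   salary  name office  age
0     180   Kai     SF   43
1     170  Hana    SEA   57
2     141  Hana    AUS   57
3      62   Kai    SEA   43
4     170   Gus    DEN   31
5      67   Ben     SF   40
6     188   Kai    AUS   43
group by office, mean of salary:
office
AUS    164.5
DEN    170.0
SEA    116.0
SF     123.5
Name: salary, dtype: float64
The label with the largest value is DEN.

DEN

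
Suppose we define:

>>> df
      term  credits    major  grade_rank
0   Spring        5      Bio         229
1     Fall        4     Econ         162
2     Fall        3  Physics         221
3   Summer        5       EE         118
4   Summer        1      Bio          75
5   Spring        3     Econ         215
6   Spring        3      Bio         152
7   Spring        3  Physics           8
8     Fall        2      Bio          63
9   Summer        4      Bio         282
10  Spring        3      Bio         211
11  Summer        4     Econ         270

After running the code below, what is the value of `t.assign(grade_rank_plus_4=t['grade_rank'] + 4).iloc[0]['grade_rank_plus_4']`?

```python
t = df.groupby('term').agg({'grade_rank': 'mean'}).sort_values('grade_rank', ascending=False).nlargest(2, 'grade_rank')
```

190.25

group by term, mean of grade_rank:
        grade_rank
term              
Fall    148.666667
Spring  163.000000
Summer  186.250000
sort by grade_rank descending:
        grade_rank
term              
Summer  186.250000
Spring  163.000000
Fall    148.666667
take 2 rows with largest grade_rank:
        grade_rank
term              
Summer      186.25
Spring      163.00
add column grade_rank_plus_4 = t['grade_rank'] + 4:
        grade_rank  grade_rank_plus_4
term                                 
Summer      186.25             190.25
Spring      163.00             167.00
So iloc[0]['grade_rank_plus_4'] = 190.25.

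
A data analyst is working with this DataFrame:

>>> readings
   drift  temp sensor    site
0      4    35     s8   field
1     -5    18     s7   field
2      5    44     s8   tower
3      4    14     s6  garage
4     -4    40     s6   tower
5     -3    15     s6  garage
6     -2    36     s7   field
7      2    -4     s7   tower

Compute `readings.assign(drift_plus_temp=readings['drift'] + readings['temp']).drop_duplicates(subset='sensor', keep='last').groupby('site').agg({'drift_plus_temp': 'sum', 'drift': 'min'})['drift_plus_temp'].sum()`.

add column drift_plus_temp = readings['drift'] + readings['temp']:
   drift  temp sensor    site  drift_plus_temp
0      4    35     s8   field               39
1     -5    18     s7   field               13
2      5    44     s8   tower               49
3      4    14     s6  garage               18
4     -4    40     s6   tower               36
5     -3    15     s6  garage               12
6     -2    36     s7   field               34
7      2    -4     s7   tower               -2
drop duplicate sensor (keep=last):
   drift  temp sensor    site  drift_plus_temp
2      5    44     s8   tower               49
5     -3    15     s6  garage               12
7      2    -4     s7   tower               -2
group by site: sum(drift_plus_temp), min(drift):
        drift_plus_temp  drift
site                          
garage               12     -3
tower                47      2

59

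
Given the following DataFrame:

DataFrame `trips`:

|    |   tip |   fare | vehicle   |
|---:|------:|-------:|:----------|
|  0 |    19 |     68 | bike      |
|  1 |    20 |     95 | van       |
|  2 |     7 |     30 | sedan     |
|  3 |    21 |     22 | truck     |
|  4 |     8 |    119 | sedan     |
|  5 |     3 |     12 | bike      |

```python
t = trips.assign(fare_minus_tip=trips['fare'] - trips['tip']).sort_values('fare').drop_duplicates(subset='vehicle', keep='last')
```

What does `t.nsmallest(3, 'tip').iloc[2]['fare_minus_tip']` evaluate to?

add column fare_minus_tip = trips['fare'] - trips['tip']:
   tip  fare vehicle  fare_minus_tip
0   19    68    bike              49
1   20    95     van              75
2    7    30   sedan              23
3   21    22   truck               1
4    8   119   sedan             111
5    3    12    bike               9
sort by fare:
   tip  fare vehicle  fare_minus_tip
5    3    12    bike               9
3   21    22   truck               1
2    7    30   sedan              23
0   19    68    bike              49
1   20    95     van              75
4    8   119   sedan             111
drop duplicate vehicle (keep=last):
   tip  fare vehicle  fare_minus_tip
3   21    22   truck               1
0   19    68    bike              49
1   20    95     van              75
4    8   119   sedan             111
take 3 rows with smallest tip:
   tip  fare vehicle  fare_minus_tip
4    8   119   sedan             111
0   19    68    bike              49
1   20    95     van              75
Hence 75.

75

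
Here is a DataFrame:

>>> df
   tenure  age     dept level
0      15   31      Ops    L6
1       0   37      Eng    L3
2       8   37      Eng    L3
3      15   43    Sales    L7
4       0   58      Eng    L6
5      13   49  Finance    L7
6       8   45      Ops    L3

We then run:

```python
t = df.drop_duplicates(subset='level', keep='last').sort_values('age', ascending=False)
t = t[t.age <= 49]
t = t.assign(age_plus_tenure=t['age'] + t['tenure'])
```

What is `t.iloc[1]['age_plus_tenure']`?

53

drop duplicate level (keep=last):
   tenure  age     dept level
4       0   58      Eng    L6
5      13   49  Finance    L7
6       8   45      Ops    L3
sort by age descending:
   tenure  age     dept level
4       0   58      Eng    L6
5      13   49  Finance    L7
6       8   45      Ops    L3
filter rows where age <= 49:
   tenure  age     dept level
5      13   49  Finance    L7
6       8   45      Ops    L3
add column age_plus_tenure = t['age'] + t['tenure']:
   tenure  age     dept level  age_plus_tenure
5      13   49  Finance    L7               62
6       8   45      Ops    L3               53
The value at position 1, column 'age_plus_tenure' is 53.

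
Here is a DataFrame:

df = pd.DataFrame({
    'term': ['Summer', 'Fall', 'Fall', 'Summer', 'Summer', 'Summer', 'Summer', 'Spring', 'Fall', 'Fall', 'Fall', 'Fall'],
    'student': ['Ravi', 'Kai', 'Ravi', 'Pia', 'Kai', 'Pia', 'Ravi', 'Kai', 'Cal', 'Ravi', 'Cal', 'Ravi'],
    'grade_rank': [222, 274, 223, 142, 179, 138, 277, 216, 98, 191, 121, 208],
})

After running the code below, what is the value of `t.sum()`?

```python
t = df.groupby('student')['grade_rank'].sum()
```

group by student, sum of grade_rank:
student
Cal      219
Kai      669
Pia      280
Ravi    1121
Name: grade_rank, dtype: int64
Taking the sum of the resulting series gives 2289.

2289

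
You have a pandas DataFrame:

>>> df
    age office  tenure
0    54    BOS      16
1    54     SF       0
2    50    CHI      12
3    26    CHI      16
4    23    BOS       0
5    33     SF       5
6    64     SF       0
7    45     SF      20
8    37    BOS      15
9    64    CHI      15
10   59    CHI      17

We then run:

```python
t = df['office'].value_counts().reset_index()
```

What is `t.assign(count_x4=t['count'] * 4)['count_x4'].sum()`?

44

value_counts of office:
office
SF     4
CHI    4
BOS    3
Name: count, dtype: int64
reset_index():
  office  count
0     SF      4
1    CHI      4
2    BOS      3
add column count_x4 = t['count'] * 4:
  office  count  count_x4
0     SF      4        16
1    CHI      4        16
2    BOS      3        12
Finally, sum of column 'count_x4' = 44.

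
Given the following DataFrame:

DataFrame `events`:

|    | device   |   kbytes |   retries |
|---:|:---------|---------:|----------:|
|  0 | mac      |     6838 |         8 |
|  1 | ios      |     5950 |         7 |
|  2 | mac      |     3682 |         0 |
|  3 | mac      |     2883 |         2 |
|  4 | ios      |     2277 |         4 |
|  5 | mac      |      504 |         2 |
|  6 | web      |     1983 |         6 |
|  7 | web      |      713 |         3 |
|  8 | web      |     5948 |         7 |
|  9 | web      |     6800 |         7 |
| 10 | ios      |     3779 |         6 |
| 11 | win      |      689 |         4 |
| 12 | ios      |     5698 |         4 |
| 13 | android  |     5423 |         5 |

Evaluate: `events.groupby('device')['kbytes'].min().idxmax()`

group by device, min of kbytes:
device
android    5423
ios        2277
mac         504
web         713
win         689
Name: kbytes, dtype: int64

android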